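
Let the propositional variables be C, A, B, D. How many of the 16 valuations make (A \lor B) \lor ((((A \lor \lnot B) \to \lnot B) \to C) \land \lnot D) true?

13

Initial set: {((A \lor B) \lor ((((A \lor \lnot B) \to \lnot B) \to C) \land \lnot D))}.
((A \lor B) \lor ((((A \lor \lnot B) \to \lnot B) \to C) \land \lnot D)): β-rule — branch into (A \lor B)  //  ((((A \lor \lnot B) \to \lnot B) \to C) \land \lnot D).
  branch 1 (add (A \lor B)):
    (A \lor B): β-rule — branch into A  //  B.
      branch 1.1 (add A):
        ○ open, literals {A=1}.
      branch 1.2 (add B):
        ○ open, literals {B=1}.
  branch 2 (add ((((A \lor \lnot B) \to \lnot B) \to C) \land \lnot D)):
    ((((A \lor \lnot B) \to \lnot B) \to C) \land \lnot D): α-rule — add (((A \lor \lnot B) \to \lnot B) \to C), \lnot D.
    (((A \lor \lnot B) \to \lnot B) \to C): β-rule — branch into \lnot ((A \lor \lnot B) \to \lnot B)  //  C.
      branch 2.1 (add \lnot ((A \lor \lnot B) \to \lnot B)):
        \lnot ((A \lor \lnot B) \to \lnot B): α-rule — add (A \lor \lnot B), \lnot \lnot B.
        (A \lor \lnot B): β-rule — branch into A  //  \lnot B.
          branch 2.1.1 (add A):
            ○ open, literals {A=1, B=1, D=0}.
          branch 2.1.2 (add \lnot B):
            × closes — contains both B and \lnot B.
      branch 2.2 (add C):
        ○ open, literals {C=1, D=0}.
1 branch closed, 4 open.
Each open branch fixes some atoms; the unmentioned ones are free. Counting distinct full assignments: branch {A=1} (C, B, D) contributes 8 new; branch {B=1} (C, A, D) contributes 4 new; branch {A=1, B=1, D=0} (C) contributes 0 new; branch {C=1, D=0} (A, B) contributes 1 new. Total: 13.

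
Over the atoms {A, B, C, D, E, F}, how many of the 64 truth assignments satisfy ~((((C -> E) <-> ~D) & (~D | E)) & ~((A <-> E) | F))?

58

Initial set: {~((((C -> E) <-> ~D) & (~D | E)) & ~((A <-> E) | F))}.
~((((C -> E) <-> ~D) & (~D | E)) & ~((A <-> E) | F)): β-rule — branch into ~(((C -> E) <-> ~D) & (~D | E))  //  ~~((A <-> E) | F).
  branch 1 (add ~(((C -> E) <-> ~D) & (~D | E))):
    ~(((C -> E) <-> ~D) & (~D | E)): β-rule — branch into ~((C -> E) <-> ~D)  //  ~(~D | E).
      branch 1.1 (add ~((C -> E) <-> ~D)):
        ~((C -> E) <-> ~D): β-rule — branch into (C -> E), ~~D  //  ~(C -> E), ~D.
          branch 1.1.1 (add (C -> E), ~~D):
            (C -> E): β-rule — branch into ~C  //  E.
              branch 1.1.1.1 (add ~C):
                ○ open, literals {C=false, D=true}.
              branch 1.1.1.2 (add E):
                ○ open, literals {D=true, E=true}.
          branch 1.1.2 (add ~(C -> E), ~D):
            ~(C -> E): α-rule — add C, ~E.
            ○ open, literals {C=true, D=false, E=false}.
      branch 1.2 (add ~(~D | E)):
        ~(~D | E): α-rule — add ~~D, ~E.
        ○ open, literals {D=true, E=false}.
  branch 2 (add ~~((A <-> E) | F)):
    ~~((A <-> E) | F): β-rule — branch into (A <-> E)  //  F.
      branch 2.1 (add (A <-> E)):
        (A <-> E): β-rule — branch into A, E  //  ~A, ~E.
          branch 2.1.1 (add A, E):
            ○ open, literals {A=true, E=true}.
          branch 2.1.2 (add ~A, ~E):
            ○ open, literals {A=false, E=false}.
      branch 2.2 (add F):
        ○ open, literals {F=true}.
0 branches closed, 7 open.
Each open branch fixes some atoms; the unmentioned ones are free. Counting distinct full assignments: branch {C=false, D=true} (A, B, E, F) contributes 16 new; branch {D=true, E=true} (A, B, C, F) contributes 8 new; branch {C=true, D=false, E=false} (A, B, F) contributes 8 new; branch {D=true, E=false} (A, B, C, F) contributes 8 new; branch {A=true, E=true} (B, C, D, F) contributes 8 new; branch {A=false, E=false} (B, C, D, F) contributes 4 new; branch {F=true} (A, B, C, D, E) contributes 6 new. Total: 58.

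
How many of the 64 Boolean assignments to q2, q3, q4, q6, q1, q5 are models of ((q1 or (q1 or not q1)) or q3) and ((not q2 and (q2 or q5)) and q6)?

Initial set: {(((q1 or (q1 or not q1)) or q3) and ((not q2 and (q2 or q5)) and q6))}.
(((q1 or (q1 or not q1)) or q3) and ((not q2 and (q2 or q5)) and q6)): α-rule — add ((q1 or (q1 or not q1)) or q3), ((not q2 and (q2 or q5)) and q6).
((not q2 and (q2 or q5)) and q6): α-rule — add (not q2 and (q2 or q5)), q6.
(not q2 and (q2 or q5)): α-rule — add not q2, (q2 or q5).
((q1 or (q1 or not q1)) or q3): β-rule — branch into (q1 or (q1 or not q1))  //  q3.
  branch 1 (add (q1 or (q1 or not q1))):
    (q2 or q5): β-rule — branch into q2  //  q5.
      branch 1.1 (add q2):
        × closes — contains both q2 and not q2.
      branch 1.2 (add q5):
        (q1 or (q1 or not q1)): β-rule — branch into q1  //  (q1 or not q1).
          branch 1.2.1 (add q1):
            ○ open, literals {q1=true, q2=false, q5=true, q6=true}.
          branch 1.2.2 (add (q1 or not q1)):
            (q1 or not q1): β-rule — branch into q1  //  not q1.
              branch 1.2.2.1 (add q1):
                ○ open, literals {q1=true, q2=false, q5=true, q6=true}.
              branch 1.2.2.2 (add not q1):
                ○ open, literals {q1=false, q2=false, q5=true, q6=true}.
  branch 2 (add q3):
    (q2 or q5): β-rule — branch into q2  //  q5.
      branch 2.1 (add q2):
        × closes — contains both q2 and not q2.
      branch 2.2 (add q5):
        ○ open, literals {q2=false, q3=true, q5=true, q6=true}.
2 branches closed, 4 open.
Each open branch fixes some atoms; the unmentioned ones are free. Counting distinct full assignments: branch {q1=true, q2=false, q5=true, q6=true} (q3, q4) contributes 4 new; branch {q1=true, q2=false, q5=true, q6=true} (q3, q4) contributes 0 new; branch {q1=false, q2=false, q5=true, q6=true} (q3, q4) contributes 4 new; branch {q2=false, q3=true, q5=true, q6=true} (q4, q1) contributes 0 new. Total: 8.

8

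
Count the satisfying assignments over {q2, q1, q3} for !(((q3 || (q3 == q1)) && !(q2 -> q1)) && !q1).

6

Initial set: {!(((q3 || (q3 == q1)) && !(q2 -> q1)) && !q1)}.
!(((q3 || (q3 == q1)) && !(q2 -> q1)) && !q1): β-rule — branch into !((q3 || (q3 == q1)) && !(q2 -> q1))  //  !!q1.
  branch 1 (add !((q3 || (q3 == q1)) && !(q2 -> q1))):
    !((q3 || (q3 == q1)) && !(q2 -> q1)): β-rule — branch into !(q3 || (q3 == q1))  //  !!(q2 -> q1).
      branch 1.1 (add !(q3 || (q3 == q1))):
        !(q3 || (q3 == q1)): α-rule — add !q3, !(q3 == q1).
        !(q3 == q1): β-rule — branch into q3, !q1  //  !q3, q1.
          branch 1.1.1 (add q3, !q1):
            × closes — contains both q3 and !q3.
          branch 1.1.2 (add !q3, q1):
            ○ open, literals {q1=true, q3=false}.
      branch 1.2 (add !!(q2 -> q1)):
        !!(q2 -> q1): β-rule — branch into !q2  //  q1.
          branch 1.2.1 (add !q2):
            ○ open, literals {q2=false}.
          branch 1.2.2 (add q1):
            ○ open, literals {q1=true}.
  branch 2 (add !!q1):
    ○ open, literals {q1=true}.
1 branch closed, 4 open.
Each open branch fixes some atoms; the unmentioned ones are free. Counting distinct full assignments: branch {q1=true, q3=false} (q2) contributes 2 new; branch {q2=false} (q1, q3) contributes 3 new; branch {q1=true} (q2, q3) contributes 1 new; branch {q1=true} (q2, q3) contributes 0 new. Total: 6.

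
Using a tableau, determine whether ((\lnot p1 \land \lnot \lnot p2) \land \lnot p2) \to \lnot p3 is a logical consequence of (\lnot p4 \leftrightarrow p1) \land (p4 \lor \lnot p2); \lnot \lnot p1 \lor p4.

Yes

Initial set: {((\lnot p4 \leftrightarrow p1) \land (p4 \lor \lnot p2)); (\lnot \lnot p1 \lor p4); \lnot (((\lnot p1 \land \lnot \lnot p2) \land \lnot p2) \to \lnot p3)}.
((\lnot p4 \leftrightarrow p1) \land (p4 \lor \lnot p2)): α-rule — add (\lnot p4 \leftrightarrow p1), (p4 \lor \lnot p2).
\lnot (((\lnot p1 \land \lnot \lnot p2) \land \lnot p2) \to \lnot p3): α-rule — add ((\lnot p1 \land \lnot \lnot p2) \land \lnot p2), \lnot \lnot p3.
((\lnot p1 \land \lnot \lnot p2) \land \lnot p2): α-rule — add (\lnot p1 \land \lnot \lnot p2), \lnot p2.
(\lnot p1 \land \lnot \lnot p2): α-rule — add \lnot p1, \lnot \lnot p2.
\lnot \lnot p2: drop double negation, giving p2.
× closes — contains both p2 and \lnot p2.
All 1 branch closes.
Every branch closed, so the premises entail the conclusion.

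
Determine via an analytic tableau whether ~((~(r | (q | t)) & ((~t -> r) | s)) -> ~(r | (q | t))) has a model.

Initial set: {~((~(r | (q | t)) & ((~t -> r) | s)) -> ~(r | (q | t)))}.
~((~(r | (q | t)) & ((~t -> r) | s)) -> ~(r | (q | t))): α-rule — add (~(r | (q | t)) & ((~t -> r) | s)), ~~(r | (q | t)).
(~(r | (q | t)) & ((~t -> r) | s)): α-rule — add ~(r | (q | t)), ((~t -> r) | s).
~(r | (q | t)): α-rule — add ~r, ~(q | t).
~(q | t): α-rule — add ~q, ~t.
~~(r | (q | t)): β-rule — branch into r  //  (q | t).
  branch 1 (add r):
    × closes — contains both r and ~r.
  branch 2 (add (q | t)):
    ((~t -> r) | s): β-rule — branch into (~t -> r)  //  s.
      branch 2.1 (add (~t -> r)):
        (q | t): β-rule — branch into q  //  t.
          branch 2.1.1 (add q):
            × closes — contains both q and ~q.
          branch 2.1.2 (add t):
            × closes — contains both t and ~t.
      branch 2.2 (add s):
        (q | t): β-rule — branch into q  //  t.
          branch 2.2.1 (add q):
            × closes — contains both q and ~q.
          branch 2.2.2 (add t):
            × closes — contains both t and ~t.
All 5 branches close.
Every branch closed; the formula is unsatisfiable.

Unsatisfiable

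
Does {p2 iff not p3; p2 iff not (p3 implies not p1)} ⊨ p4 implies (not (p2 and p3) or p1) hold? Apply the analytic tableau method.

Yes

Initial set: {(p2 iff not p3); (p2 iff not (p3 implies not p1)); not (p4 implies (not (p2 and p3) or p1))}.
not (p4 implies (not (p2 and p3) or p1)): α-rule — add p4, not (not (p2 and p3) or p1).
not (not (p2 and p3) or p1): α-rule — add not not (p2 and p3), not p1.
not not (p2 and p3): α-rule — add p2, p3.
(p2 iff not p3): β-rule — branch into p2, not p3  //  not p2, not not p3.
  branch 1 (add p2, not p3):
    × closes — contains both p3 and not p3.
  branch 2 (add not p2, not not p3):
    × closes — contains both p2 and not p2.
All 2 branches close.
Every branch closed, so the premises entail the conclusion.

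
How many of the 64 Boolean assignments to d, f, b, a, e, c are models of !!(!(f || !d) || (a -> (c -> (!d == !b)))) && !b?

30

Initial set: {T (!!(!(f || !d) || (a -> (c -> (!d == !b)))) && !b)}.
T (!!(!(f || !d) || (a -> (c -> (!d == !b)))) && !b): α-rule — add T !!(!(f || !d) || (a -> (c -> (!d == !b)))), T !b.
T !!(!(f || !d) || (a -> (c -> (!d == !b)))): drop double negation, giving T (!(f || !d) || (a -> (c -> (!d == !b)))).
T (!(f || !d) || (a -> (c -> (!d == !b)))): β-rule — branch into T !(f || !d)  //  T (a -> (c -> (!d == !b))).
  branch 1 (add T !(f || !d)):
    T !(f || !d): α-rule — add F f, F !d.
    ○ open, literals {b=F, d=T, f=F}.
  branch 2 (add T (a -> (c -> (!d == !b)))):
    T (a -> (c -> (!d == !b))): β-rule — branch into F a  //  T (c -> (!d == !b)).
      branch 2.1 (add F a):
        ○ open, literals {a=F, b=F}.
      branch 2.2 (add T (c -> (!d == !b))):
        T (c -> (!d == !b)): β-rule — branch into F c  //  T (!d == !b).
          branch 2.2.1 (add F c):
            ○ open, literals {b=F, c=F}.
          branch 2.2.2 (add T (!d == !b)):
            T (!d == !b): β-rule — branch into T !d, T !b  //  F !d, F !b.
              branch 2.2.2.1 (add T !d, T !b):
                ○ open, literals {b=F, d=F}.
              branch 2.2.2.2 (add F !d, F !b):
                × closes — contains both b and !b.
1 branch closed, 4 open.
Each open branch fixes some atoms; the unmentioned ones are free. Counting distinct full assignments: branch {b=F, d=T, f=F} (a, e, c) contributes 8 new; branch {a=F, b=F} (d, f, e, c) contributes 12 new; branch {b=F, c=F} (d, f, a, e) contributes 6 new; branch {b=F, d=F} (f, a, e, c) contributes 4 new. Total: 30.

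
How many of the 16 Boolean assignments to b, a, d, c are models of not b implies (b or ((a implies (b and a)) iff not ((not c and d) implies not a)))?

11

Initial set: {T (not b implies (b or ((a implies (b and a)) iff not ((not c and d) implies not a))))}.
T (not b implies (b or ((a implies (b and a)) iff not ((not c and d) implies not a)))): β-rule — branch into F not b  //  T (b or ((a implies (b and a)) iff not ((not c and d) implies not a))).
  branch 1 (add F not b):
    ○ open, literals {b=T}.
  branch 2 (add T (b or ((a implies (b and a)) iff not ((not c and d) implies not a)))):
    T (b or ((a implies (b and a)) iff not ((not c and d) implies not a))): β-rule — branch into T b  //  T ((a implies (b and a)) iff not ((not c and d) implies not a)).
      branch 2.1 (add T b):
        ○ open, literals {b=T}.
      branch 2.2 (add T ((a implies (b and a)) iff not ((not c and d) implies not a))):
        T ((a implies (b and a)) iff not ((not c and d) implies not a)): β-rule — branch into T (a implies (b and a)), T not ((not c and d) implies not a)  //  F (a implies (b and a)), F not ((not c and d) implies not a).
          branch 2.2.1 (add T (a implies (b and a)), T not ((not c and d) implies not a)):
            T not ((not c and d) implies not a): α-rule — add T (not c and d), F not a.
            T (not c and d): α-rule — add T not c, T d.
            T (a implies (b and a)): β-rule — branch into F a  //  T (b and a).
              branch 2.2.1.1 (add F a):
                × closes — contains both a and not a.
              branch 2.2.1.2 (add T (b and a)):
                T (b and a): α-rule — add T b, T a.
                ○ open, literals {a=T, b=T, c=F, d=T}.
          branch 2.2.2 (add F (a implies (b and a)), F not ((not c and d) implies not a)):
            F (a implies (b and a)): α-rule — add T a, F (b and a).
            F not ((not c and d) implies not a): β-rule — branch into F (not c and d)  //  T not a.
              branch 2.2.2.1 (add F (not c and d)):
                F (b and a): β-rule — branch into F b  //  F a.
                  branch 2.2.2.1.1 (add F b):
                    F (not c and d): β-rule — branch into F not c  //  F d.
                      branch 2.2.2.1.1.1 (add F not c):
                        ○ open, literals {a=T, b=F, c=T}.
                      branch 2.2.2.1.1.2 (add F d):
                        ○ open, literals {a=T, b=F, d=F}.
                  branch 2.2.2.1.2 (add F a):
                    × closes — contains both a and not a.
              branch 2.2.2.2 (add T not a):
                × closes — contains both a and not a.
3 branches closed, 5 open.
Each open branch fixes some atoms; the unmentioned ones are free. Counting distinct full assignments: branch {b=T} (a, d, c) contributes 8 new; branch {b=T} (a, d, c) contributes 0 new; branch {a=T, b=T, c=F, d=T} (none free) contributes 0 new; branch {a=T, b=F, c=T} (d) contributes 2 new; branch {a=T, b=F, d=F} (c) contributes 1 new. Total: 11.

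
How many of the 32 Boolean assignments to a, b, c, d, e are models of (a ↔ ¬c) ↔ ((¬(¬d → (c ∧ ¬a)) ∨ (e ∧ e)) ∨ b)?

15

Initial set: {T ((a ↔ ¬c) ↔ ((¬(¬d → (c ∧ ¬a)) ∨ (e ∧ e)) ∨ b))}.
T ((a ↔ ¬c) ↔ ((¬(¬d → (c ∧ ¬a)) ∨ (e ∧ e)) ∨ b)): β-rule — branch into T (a ↔ ¬c), T ((¬(¬d → (c ∧ ¬a)) ∨ (e ∧ e)) ∨ b)  //  F (a ↔ ¬c), F ((¬(¬d → (c ∧ ¬a)) ∨ (e ∧ e)) ∨ b).
  branch 1 (add T (a ↔ ¬c), T ((¬(¬d → (c ∧ ¬a)) ∨ (e ∧ e)) ∨ b)):
    T (a ↔ ¬c): β-rule — branch into T a, T ¬c  //  F a, F ¬c.
      branch 1.1 (add T a, T ¬c):
        T ((¬(¬d → (c ∧ ¬a)) ∨ (e ∧ e)) ∨ b): β-rule — branch into T (¬(¬d → (c ∧ ¬a)) ∨ (e ∧ e))  //  T b.
          branch 1.1.1 (add T (¬(¬d → (c ∧ ¬a)) ∨ (e ∧ e))):
            T (¬(¬d → (c ∧ ¬a)) ∨ (e ∧ e)): β-rule — branch into T ¬(¬d → (c ∧ ¬a))  //  T (e ∧ e).
              branch 1.1.1.1 (add T ¬(¬d → (c ∧ ¬a))):
                T ¬(¬d → (c ∧ ¬a)): α-rule — add T ¬d, F (c ∧ ¬a).
                F (c ∧ ¬a): β-rule — branch into F c  //  F ¬a.
                  branch 1.1.1.1.1 (add F c):
                    ○ open, literals {a=true, c=false, d=false}.
                  branch 1.1.1.1.2 (add F ¬a):
                    ○ open, literals {a=true, c=false, d=false}.
              branch 1.1.1.2 (add T (e ∧ e)):
                T (e ∧ e): α-rule — add T e, T e.
                ○ open, literals {a=true, c=false, e=true}.
          branch 1.1.2 (add T b):
            ○ open, literals {a=true, b=true, c=false}.
      branch 1.2 (add F a, F ¬c):
        T ((¬(¬d → (c ∧ ¬a)) ∨ (e ∧ e)) ∨ b): β-rule — branch into T (¬(¬d → (c ∧ ¬a)) ∨ (e ∧ e))  //  T b.
          branch 1.2.1 (add T (¬(¬d → (c ∧ ¬a)) ∨ (e ∧ e))):
            T (¬(¬d → (c ∧ ¬a)) ∨ (e ∧ e)): β-rule — branch into T ¬(¬d → (c ∧ ¬a))  //  T (e ∧ e).
              branch 1.2.1.1 (add T ¬(¬d → (c ∧ ¬a))):
                T ¬(¬d → (c ∧ ¬a)): α-rule — add T ¬d, F (c ∧ ¬a).
                F (c ∧ ¬a): β-rule — branch into F c  //  F ¬a.
                  branch 1.2.1.1.1 (add F c):
                    × closes — contains both c and ¬c.
                  branch 1.2.1.1.2 (add F ¬a):
                    × closes — contains both a and ¬a.
              branch 1.2.1.2 (add T (e ∧ e)):
                T (e ∧ e): α-rule — add T e, T e.
                ○ open, literals {a=false, c=true, e=true}.
          branch 1.2.2 (add T b):
            ○ open, literals {a=false, b=true, c=true}.
  branch 2 (add F (a ↔ ¬c), F ((¬(¬d → (c ∧ ¬a)) ∨ (e ∧ e)) ∨ b)):
    F ((¬(¬d → (c ∧ ¬a)) ∨ (e ∧ e)) ∨ b): α-rule — add F (¬(¬d → (c ∧ ¬a)) ∨ (e ∧ e)), F b.
    F (¬(¬d → (c ∧ ¬a)) ∨ (e ∧ e)): α-rule — add F ¬(¬d → (c ∧ ¬a)), F (e ∧ e).
    F (a ↔ ¬c): β-rule — branch into T a, F ¬c  //  F a, T ¬c.
      branch 2.1 (add T a, F ¬c):
        F ¬(¬d → (c ∧ ¬a)): β-rule — branch into F ¬d  //  T (c ∧ ¬a).
          branch 2.1.1 (add F ¬d):
            F (e ∧ e): β-rule — branch into F e  //  F e.
              branch 2.1.1.1 (add F e):
                ○ open, literals {a=true, b=false, c=true, d=true, e=false}.
              branch 2.1.1.2 (add F e):
                ○ open, literals {a=true, b=false, c=true, d=true, e=false}.
          branch 2.1.2 (add T (c ∧ ¬a)):
            T (c ∧ ¬a): α-rule — add T c, T ¬a.
            × closes — contains both a and ¬a.
      branch 2.2 (add F a, T ¬c):
        F ¬(¬d → (c ∧ ¬a)): β-rule — branch into F ¬d  //  T (c ∧ ¬a).
          branch 2.2.1 (add F ¬d):
            F (e ∧ e): β-rule — branch into F e  //  F e.
              branch 2.2.1.1 (add F e):
                ○ open, literals {a=false, b=false, c=false, d=true, e=false}.
              branch 2.2.1.2 (add F e):
                ○ open, literals {a=false, b=false, c=false, d=true, e=false}.
          branch 2.2.2 (add T (c ∧ ¬a)):
            T (c ∧ ¬a): α-rule — add T c, T ¬a.
            × closes — contains both c and ¬c.
4 branches closed, 10 open.
Each open branch fixes some atoms; the unmentioned ones are free. Counting distinct full assignments: branch {a=true, c=false, d=false} (b, e) contributes 4 new; branch {a=true, c=false, d=false} (b, e) contributes 0 new; branch {a=true, c=false, e=true} (b, d) contributes 2 new; branch {a=true, b=true, c=false} (d, e) contributes 1 new; branch {a=false, c=true, e=true} (b, d) contributes 4 new; branch {a=false, b=true, c=true} (d, e) contributes 2 new; branch {a=true, b=false, c=true, d=true, e=false} (none free) contributes 1 new; branch {a=true, b=false, c=true, d=true, e=false} (none free) contributes 0 new; branch {a=false, b=false, c=false, d=true, e=false} (none free) contributes 1 new; branch {a=false, b=false, c=false, d=true, e=false} (none free) contributes 0 new. Total: 15.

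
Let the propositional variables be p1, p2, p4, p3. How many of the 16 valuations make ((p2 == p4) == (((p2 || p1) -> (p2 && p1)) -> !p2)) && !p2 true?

4

Initial set: {(((p2 == p4) == (((p2 || p1) -> (p2 && p1)) -> !p2)) && !p2)}.
(((p2 == p4) == (((p2 || p1) -> (p2 && p1)) -> !p2)) && !p2): α-rule — add ((p2 == p4) == (((p2 || p1) -> (p2 && p1)) -> !p2)), !p2.
((p2 == p4) == (((p2 || p1) -> (p2 && p1)) -> !p2)): β-rule — branch into (p2 == p4), (((p2 || p1) -> (p2 && p1)) -> !p2)  //  !(p2 == p4), !(((p2 || p1) -> (p2 && p1)) -> !p2).
  branch 1 (add (p2 == p4), (((p2 || p1) -> (p2 && p1)) -> !p2)):
    (p2 == p4): β-rule — branch into p2, p4  //  !p2, !p4.
      branch 1.1 (add p2, p4):
        × closes — contains both p2 and !p2.
      branch 1.2 (add !p2, !p4):
        (((p2 || p1) -> (p2 && p1)) -> !p2): β-rule — branch into !((p2 || p1) -> (p2 && p1))  //  !p2.
          branch 1.2.1 (add !((p2 || p1) -> (p2 && p1))):
            !((p2 || p1) -> (p2 && p1)): α-rule — add (p2 || p1), !(p2 && p1).
            (p2 || p1): β-rule — branch into p2  //  p1.
              branch 1.2.1.1 (add p2):
                × closes — contains both p2 and !p2.
              branch 1.2.1.2 (add p1):
                !(p2 && p1): β-rule — branch into !p2  //  !p1.
                  branch 1.2.1.2.1 (add !p2):
                    ○ open, literals {p1=true, p2=false, p4=false}.
                  branch 1.2.1.2.2 (add !p1):
                    × closes — contains both p1 and !p1.
          branch 1.2.2 (add !p2):
            ○ open, literals {p2=false, p4=false}.
  branch 2 (add !(p2 == p4), !(((p2 || p1) -> (p2 && p1)) -> !p2)):
    !(((p2 || p1) -> (p2 && p1)) -> !p2): α-rule — add ((p2 || p1) -> (p2 && p1)), !!p2.
    × closes — contains both p2 and !p2.
4 branches closed, 2 open.
Each open branch fixes some atoms; the unmentioned ones are free. Counting distinct full assignments: branch {p1=true, p2=false, p4=false} (p3) contributes 2 new; branch {p2=false, p4=false} (p1, p3) contributes 2 new. Total: 4.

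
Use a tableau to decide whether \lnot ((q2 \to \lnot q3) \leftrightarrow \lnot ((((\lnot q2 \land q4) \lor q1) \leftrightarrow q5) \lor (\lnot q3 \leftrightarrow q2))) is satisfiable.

Initial set: {\lnot ((q2 \to \lnot q3) \leftrightarrow \lnot ((((\lnot q2 \land q4) \lor q1) \leftrightarrow q5) \lor (\lnot q3 \leftrightarrow q2)))}.
\lnot ((q2 \to \lnot q3) \leftrightarrow \lnot ((((\lnot q2 \land q4) \lor q1) \leftrightarrow q5) \lor (\lnot q3 \leftrightarrow q2))): β-rule — branch into (q2 \to \lnot q3), \lnot \lnot ((((\lnot q2 \land q4) \lor q1) \leftrightarrow q5) \lor (\lnot q3 \leftrightarrow q2))  //  \lnot (q2 \to \lnot q3), \lnot ((((\lnot q2 \land q4) \lor q1) \leftrightarrow q5) \lor (\lnot q3 \leftrightarrow q2)).
  branch 1 (add (q2 \to \lnot q3), \lnot \lnot ((((\lnot q2 \land q4) \lor q1) \leftrightarrow q5) \lor (\lnot q3 \leftrightarrow q2))):
    (q2 \to \lnot q3): β-rule — branch into \lnot q2  //  \lnot q3.
      branch 1.1 (add \lnot q2):
        \lnot \lnot ((((\lnot q2 \land q4) \lor q1) \leftrightarrow q5) \lor (\lnot q3 \leftrightarrow q2)): β-rule — branch into (((\lnot q2 \land q4) \lor q1) \leftrightarrow q5)  //  (\lnot q3 \leftrightarrow q2).
          branch 1.1.1 (add (((\lnot q2 \land q4) \lor q1) \leftrightarrow q5)):
            (((\lnot q2 \land q4) \lor q1) \leftrightarrow q5): β-rule — branch into ((\lnot q2 \land q4) \lor q1), q5  //  \lnot ((\lnot q2 \land q4) \lor q1), \lnot q5.
              branch 1.1.1.1 (add ((\lnot q2 \land q4) \lor q1), q5):
                ((\lnot q2 \land q4) \lor q1): β-rule — branch into (\lnot q2 \land q4)  //  q1.
                  branch 1.1.1.1.1 (add (\lnot q2 \land q4)):
                    (\lnot q2 \land q4): α-rule — add \lnot q2, q4.
                    ○ open, literals {q2=F, q4=T, q5=T}.
                  branch 1.1.1.1.2 (add q1):
                    ○ open, literals {q1=T, q2=F, q5=T}.
              branch 1.1.1.2 (add \lnot ((\lnot q2 \land q4) \lor q1), \lnot q5):
                \lnot ((\lnot q2 \land q4) \lor q1): α-rule — add \lnot (\lnot q2 \land q4), \lnot q1.
                \lnot (\lnot q2 \land q4): β-rule — branch into \lnot \lnot q2  //  \lnot q4.
                  branch 1.1.1.2.1 (add \lnot \lnot q2):
                    × closes — contains both q2 and \lnot q2.
                  branch 1.1.1.2.2 (add \lnot q4):
                    ○ open, literals {q1=F, q2=F, q4=F, q5=F}.
          branch 1.1.2 (add (\lnot q3 \leftrightarrow q2)):
            (\lnot q3 \leftrightarrow q2): β-rule — branch into \lnot q3, q2  //  \lnot \lnot q3, \lnot q2.
              branch 1.1.2.1 (add \lnot q3, q2):
                × closes — contains both q2 and \lnot q2.
              branch 1.1.2.2 (add \lnot \lnot q3, \lnot q2):
                ○ open, literals {q2=F, q3=T}.
      branch 1.2 (add \lnot q3):
        \lnot \lnot ((((\lnot q2 \land q4) \lor q1) \leftrightarrow q5) \lor (\lnot q3 \leftrightarrow q2)): β-rule — branch into (((\lnot q2 \land q4) \lor q1) \leftrightarrow q5)  //  (\lnot q3 \leftrightarrow q2).
          branch 1.2.1 (add (((\lnot q2 \land q4) \lor q1) \leftrightarrow q5)):
            (((\lnot q2 \land q4) \lor q1) \leftrightarrow q5): β-rule — branch into ((\lnot q2 \land q4) \lor q1), q5  //  \lnot ((\lnot q2 \land q4) \lor q1), \lnot q5.
              branch 1.2.1.1 (add ((\lnot q2 \land q4) \lor q1), q5):
                ((\lnot q2 \land q4) \lor q1): β-rule — branch into (\lnot q2 \land q4)  //  q1.
                  branch 1.2.1.1.1 (add (\lnot q2 \land q4)):
                    (\lnot q2 \land q4): α-rule — add \lnot q2, q4.
                    ○ open, literals {q2=F, q3=F, q4=T, q5=T}.
                  branch 1.2.1.1.2 (add q1):
                    ○ open, literals {q1=T, q3=F, q5=T}.
              branch 1.2.1.2 (add \lnot ((\lnot q2 \land q4) \lor q1), \lnot q5):
                \lnot ((\lnot q2 \land q4) \lor q1): α-rule — add \lnot (\lnot q2 \land q4), \lnot q1.
                \lnot (\lnot q2 \land q4): β-rule — branch into \lnot \lnot q2  //  \lnot q4.
                  branch 1.2.1.2.1 (add \lnot \lnot q2):
                    ○ open, literals {q1=F, q2=T, q3=F, q5=F}.
                  branch 1.2.1.2.2 (add \lnot q4):
                    ○ open, literals {q1=F, q3=F, q4=F, q5=F}.
          branch 1.2.2 (add (\lnot q3 \leftrightarrow q2)):
            (\lnot q3 \leftrightarrow q2): β-rule — branch into \lnot q3, q2  //  \lnot \lnot q3, \lnot q2.
              branch 1.2.2.1 (add \lnot q3, q2):
                ○ open, literals {q2=T, q3=F}.
              branch 1.2.2.2 (add \lnot \lnot q3, \lnot q2):
                × closes — contains both q3 and \lnot q3.
  branch 2 (add \lnot (q2 \to \lnot q3), \lnot ((((\lnot q2 \land q4) \lor q1) \leftrightarrow q5) \lor (\lnot q3 \leftrightarrow q2))):
    \lnot (q2 \to \lnot q3): α-rule — add q2, \lnot \lnot q3.
    \lnot ((((\lnot q2 \land q4) \lor q1) \leftrightarrow q5) \lor (\lnot q3 \leftrightarrow q2)): α-rule — add \lnot (((\lnot q2 \land q4) \lor q1) \leftrightarrow q5), \lnot (\lnot q3 \leftrightarrow q2).
    \lnot (((\lnot q2 \land q4) \lor q1) \leftrightarrow q5): β-rule — branch into ((\lnot q2 \land q4) \lor q1), \lnot q5  //  \lnot ((\lnot q2 \land q4) \lor q1), q5.
      branch 2.1 (add ((\lnot q2 \land q4) \lor q1), \lnot q5):
        \lnot (\lnot q3 \leftrightarrow q2): β-rule — branch into \lnot q3, \lnot q2  //  \lnot \lnot q3, q2.
          branch 2.1.1 (add \lnot q3, \lnot q2):
            × closes — contains both q3 and \lnot q3.
          branch 2.1.2 (add \lnot \lnot q3, q2):
            ((\lnot q2 \land q4) \lor q1): β-rule — branch into (\lnot q2 \land q4)  //  q1.
              branch 2.1.2.1 (add (\lnot q2 \land q4)):
                (\lnot q2 \land q4): α-rule — add \lnot q2, q4.
                × closes — contains both q2 and \lnot q2.
              branch 2.1.2.2 (add q1):
                ○ open, literals {q1=T, q2=T, q3=T, q5=F}.
      branch 2.2 (add \lnot ((\lnot q2 \land q4) \lor q1), q5):
        \lnot ((\lnot q2 \land q4) \lor q1): α-rule — add \lnot (\lnot q2 \land q4), \lnot q1.
        \lnot (\lnot q3 \leftrightarrow q2): β-rule — branch into \lnot q3, \lnot q2  //  \lnot \lnot q3, q2.
          branch 2.2.1 (add \lnot q3, \lnot q2):
            × closes — contains both q3 and \lnot q3.
          branch 2.2.2 (add \lnot \lnot q3, q2):
            \lnot (\lnot q2 \land q4): β-rule — branch into \lnot \lnot q2  //  \lnot q4.
              branch 2.2.2.1 (add \lnot \lnot q2):
                ○ open, literals {q1=F, q2=T, q3=T, q5=T}.
              branch 2.2.2.2 (add \lnot q4):
                ○ open, literals {q1=F, q2=T, q3=T, q4=F, q5=T}.
6 branches closed, 12 open.
An open branch gives a satisfying assignment: q2=F, q4=T, q5=T.

Satisfiable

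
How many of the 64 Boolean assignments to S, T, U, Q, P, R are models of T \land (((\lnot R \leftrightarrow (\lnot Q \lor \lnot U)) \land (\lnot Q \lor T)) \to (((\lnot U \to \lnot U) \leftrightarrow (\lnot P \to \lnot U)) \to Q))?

Initial set: {T (T \land (((\lnot R \leftrightarrow (\lnot Q \lor \lnot U)) \land (\lnot Q \lor T)) \to (((\lnot U \to \lnot U) \leftrightarrow (\lnot P \to \lnot U)) \to Q)))}.
T (T \land (((\lnot R \leftrightarrow (\lnot Q \lor \lnot U)) \land (\lnot Q \lor T)) \to (((\lnot U \to \lnot U) \leftrightarrow (\lnot P \to \lnot U)) \to Q))): α-rule — add T T, T (((\lnot R \leftrightarrow (\lnot Q \lor \lnot U)) \land (\lnot Q \lor T)) \to (((\lnot U \to \lnot U) \leftrightarrow (\lnot P \to \lnot U)) \to Q)).
T (((\lnot R \leftrightarrow (\lnot Q \lor \lnot U)) \land (\lnot Q \lor T)) \to (((\lnot U \to \lnot U) \leftrightarrow (\lnot P \to \lnot U)) \to Q)): β-rule — branch into F ((\lnot R \leftrightarrow (\lnot Q \lor \lnot U)) \land (\lnot Q \lor T))  //  T (((\lnot U \to \lnot U) \leftrightarrow (\lnot P \to \lnot U)) \to Q).
  branch 1 (add F ((\lnot R \leftrightarrow (\lnot Q \lor \lnot U)) \land (\lnot Q \lor T))):
    F ((\lnot R \leftrightarrow (\lnot Q \lor \lnot U)) \land (\lnot Q \lor T)): β-rule — branch into F (\lnot R \leftrightarrow (\lnot Q \lor \lnot U))  //  F (\lnot Q \lor T).
      branch 1.1 (add F (\lnot R \leftrightarrow (\lnot Q \lor \lnot U))):
        F (\lnot R \leftrightarrow (\lnot Q \lor \lnot U)): β-rule — branch into T \lnot R, F (\lnot Q \lor \lnot U)  //  F \lnot R, T (\lnot Q \lor \lnot U).
          branch 1.1.1 (add T \lnot R, F (\lnot Q \lor \lnot U)):
            F (\lnot Q \lor \lnot U): α-rule — add F \lnot Q, F \lnot U.
            ○ open, literals {Q=1, R=0, T=1, U=1}.
          branch 1.1.2 (add F \lnot R, T (\lnot Q \lor \lnot U)):
            T (\lnot Q \lor \lnot U): β-rule — branch into T \lnot Q  //  T \lnot U.
              branch 1.1.2.1 (add T \lnot Q):
                ○ open, literals {Q=0, R=1, T=1}.
              branch 1.1.2.2 (add T \lnot U):
                ○ open, literals {R=1, T=1, U=0}.
      branch 1.2 (add F (\lnot Q \lor T)):
        F (\lnot Q \lor T): α-rule — add F \lnot Q, F T.
        × closes — contains both T and \lnot T.
  branch 2 (add T (((\lnot U \to \lnot U) \leftrightarrow (\lnot P \to \lnot U)) \to Q)):
    T (((\lnot U \to \lnot U) \leftrightarrow (\lnot P \to \lnot U)) \to Q): β-rule — branch into F ((\lnot U \to \lnot U) \leftrightarrow (\lnot P \to \lnot U))  //  T Q.
      branch 2.1 (add F ((\lnot U \to \lnot U) \leftrightarrow (\lnot P \to \lnot U))):
        F ((\lnot U \to \lnot U) \leftrightarrow (\lnot P \to \lnot U)): β-rule — branch into T (\lnot U \to \lnot U), F (\lnot P \to \lnot U)  //  F (\lnot U \to \lnot U), T (\lnot P \to \lnot U).
          branch 2.1.1 (add T (\lnot U \to \lnot U), F (\lnot P \to \lnot U)):
            F (\lnot P \to \lnot U): α-rule — add T \lnot P, F \lnot U.
            T (\lnot U \to \lnot U): β-rule — branch into F \lnot U  //  T \lnot U.
              branch 2.1.1.1 (add F \lnot U):
                ○ open, literals {P=0, T=1, U=1}.
              branch 2.1.1.2 (add T \lnot U):
                × closes — contains both U and \lnot U.
          branch 2.1.2 (add F (\lnot U \to \lnot U), T (\lnot P \to \lnot U)):
            F (\lnot U \to \lnot U): α-rule — add T \lnot U, F \lnot U.
            × closes — contains both U and \lnot U.
      branch 2.2 (add T Q):
        ○ open, literals {Q=1, T=1}.
3 branches closed, 5 open.
Each open branch fixes some atoms; the unmentioned ones are free. Counting distinct full assignments: branch {Q=1, R=0, T=1, U=1} (S, P) contributes 4 new; branch {Q=0, R=1, T=1} (S, U, P) contributes 8 new; branch {R=1, T=1, U=0} (S, Q, P) contributes 4 new; branch {P=0, T=1, U=1} (S, Q, R) contributes 4 new; branch {Q=1, T=1} (S, U, P, R) contributes 6 new. Total: 26.

26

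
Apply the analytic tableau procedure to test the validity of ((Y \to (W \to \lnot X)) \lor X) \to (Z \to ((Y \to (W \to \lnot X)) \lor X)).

Assume the negation and expand:
Initial set: {F (((Y \to (W \to \lnot X)) \lor X) \to (Z \to ((Y \to (W \to \lnot X)) \lor X)))}.
F (((Y \to (W \to \lnot X)) \lor X) \to (Z \to ((Y \to (W \to \lnot X)) \lor X))): α-rule — add T ((Y \to (W \to \lnot X)) \lor X), F (Z \to ((Y \to (W \to \lnot X)) \lor X)).
F (Z \to ((Y \to (W \to \lnot X)) \lor X)): α-rule — add T Z, F ((Y \to (W \to \lnot X)) \lor X).
F ((Y \to (W \to \lnot X)) \lor X): α-rule — add F (Y \to (W \to \lnot X)), F X.
F (Y \to (W \to \lnot X)): α-rule — add T Y, F (W \to \lnot X).
F (W \to \lnot X): α-rule — add T W, F \lnot X.
× closes — contains both X and \lnot X.
All 1 branch closes.
Every branch closed, so the negation is unsatisfiable and the formula is valid.

Valid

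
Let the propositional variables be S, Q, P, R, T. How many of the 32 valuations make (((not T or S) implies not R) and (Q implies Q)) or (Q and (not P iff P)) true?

Initial set: {((((not T or S) implies not R) and (Q implies Q)) or (Q and (not P iff P)))}.
((((not T or S) implies not R) and (Q implies Q)) or (Q and (not P iff P))): β-rule — branch into (((not T or S) implies not R) and (Q implies Q))  //  (Q and (not P iff P)).
  branch 1 (add (((not T or S) implies not R) and (Q implies Q))):
    (((not T or S) implies not R) and (Q implies Q)): α-rule — add ((not T or S) implies not R), (Q implies Q).
    ((not T or S) implies not R): β-rule — branch into not (not T or S)  //  not R.
      branch 1.1 (add not (not T or S)):
        not (not T or S): α-rule — add not not T, not S.
        (Q implies Q): β-rule — branch into not Q  //  Q.
          branch 1.1.1 (add not Q):
            ○ open, literals {Q=F, S=F, T=T}.
          branch 1.1.2 (add Q):
            ○ open, literals {Q=T, S=F, T=T}.
      branch 1.2 (add not R):
        (Q implies Q): β-rule — branch into not Q  //  Q.
          branch 1.2.1 (add not Q):
            ○ open, literals {Q=F, R=F}.
          branch 1.2.2 (add Q):
            ○ open, literals {Q=T, R=F}.
  branch 2 (add (Q and (not P iff P))):
    (Q and (not P iff P)): α-rule — add Q, (not P iff P).
    (not P iff P): β-rule — branch into not P, P  //  not not P, not P.
      branch 2.1 (add not P, P):
        × closes — contains both P and not P.
      branch 2.2 (add not not P, not P):
        × closes — contains both P and not P.
2 branches closed, 4 open.
Each open branch fixes some atoms; the unmentioned ones are free. Counting distinct full assignments: branch {Q=F, S=F, T=T} (P, R) contributes 4 new; branch {Q=T, S=F, T=T} (P, R) contributes 4 new; branch {Q=F, R=F} (S, P, T) contributes 6 new; branch {Q=T, R=F} (S, P, T) contributes 6 new. Total: 20.

20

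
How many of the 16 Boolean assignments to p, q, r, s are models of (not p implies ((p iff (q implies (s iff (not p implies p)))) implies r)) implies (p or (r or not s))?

Initial set: {((not p implies ((p iff (q implies (s iff (not p implies p)))) implies r)) implies (p or (r or not s)))}.
((not p implies ((p iff (q implies (s iff (not p implies p)))) implies r)) implies (p or (r or not s))): β-rule — branch into not (not p implies ((p iff (q implies (s iff (not p implies p)))) implies r))  //  (p or (r or not s)).
  branch 1 (add not (not p implies ((p iff (q implies (s iff (not p implies p)))) implies r))):
    not (not p implies ((p iff (q implies (s iff (not p implies p)))) implies r)): α-rule — add not p, not ((p iff (q implies (s iff (not p implies p)))) implies r).
    not ((p iff (q implies (s iff (not p implies p)))) implies r): α-rule — add (p iff (q implies (s iff (not p implies p)))), not r.
    (p iff (q implies (s iff (not p implies p)))): β-rule — branch into p, (q implies (s iff (not p implies p)))  //  not p, not (q implies (s iff (not p implies p))).
      branch 1.1 (add p, (q implies (s iff (not p implies p)))):
        × closes — contains both p and not p.
      branch 1.2 (add not p, not (q implies (s iff (not p implies p)))):
        not (q implies (s iff (not p implies p))): α-rule — add q, not (s iff (not p implies p)).
        not (s iff (not p implies p)): β-rule — branch into s, not (not p implies p)  //  not s, (not p implies p).
          branch 1.2.1 (add s, not (not p implies p)):
            not (not p implies p): α-rule — add not p, not p.
            ○ open, literals {p=0, q=1, r=0, s=1}.
          branch 1.2.2 (add not s, (not p implies p)):
            (not p implies p): β-rule — branch into not not p  //  p.
              branch 1.2.2.1 (add not not p):
                × closes — contains both p and not p.
              branch 1.2.2.2 (add p):
                × closes — contains both p and not p.
  branch 2 (add (p or (r or not s))):
    (p or (r or not s)): β-rule — branch into p  //  (r or not s).
      branch 2.1 (add p):
        ○ open, literals {p=1}.
      branch 2.2 (add (r or not s)):
        (r or not s): β-rule — branch into r  //  not s.
          branch 2.2.1 (add r):
            ○ open, literals {r=1}.
          branch 2.2.2 (add not s):
            ○ open, literals {s=0}.
3 branches closed, 4 open.
Each open branch fixes some atoms; the unmentioned ones are free. Counting distinct full assignments: branch {p=0, q=1, r=0, s=1} (none free) contributes 1 new; branch {p=1} (q, r, s) contributes 8 new; branch {r=1} (p, q, s) contributes 4 new; branch {s=0} (p, q, r) contributes 2 new. Total: 15.

15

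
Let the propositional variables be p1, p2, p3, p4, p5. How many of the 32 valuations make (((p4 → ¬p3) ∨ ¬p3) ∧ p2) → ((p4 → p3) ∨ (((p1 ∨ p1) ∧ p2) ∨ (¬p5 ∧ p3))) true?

Initial set: {((((p4 → ¬p3) ∨ ¬p3) ∧ p2) → ((p4 → p3) ∨ (((p1 ∨ p1) ∧ p2) ∨ (¬p5 ∧ p3))))}.
((((p4 → ¬p3) ∨ ¬p3) ∧ p2) → ((p4 → p3) ∨ (((p1 ∨ p1) ∧ p2) ∨ (¬p5 ∧ p3)))): β-rule — branch into ¬(((p4 → ¬p3) ∨ ¬p3) ∧ p2)  //  ((p4 → p3) ∨ (((p1 ∨ p1) ∧ p2) ∨ (¬p5 ∧ p3))).
  branch 1 (add ¬(((p4 → ¬p3) ∨ ¬p3) ∧ p2)):
    ¬(((p4 → ¬p3) ∨ ¬p3) ∧ p2): β-rule — branch into ¬((p4 → ¬p3) ∨ ¬p3)  //  ¬p2.
      branch 1.1 (add ¬((p4 → ¬p3) ∨ ¬p3)):
        ¬((p4 → ¬p3) ∨ ¬p3): α-rule — add ¬(p4 → ¬p3), ¬¬p3.
        ¬(p4 → ¬p3): α-rule — add p4, ¬¬p3.
        ○ open, literals {p3=1, p4=1}.
      branch 1.2 (add ¬p2):
        ○ open, literals {p2=0}.
  branch 2 (add ((p4 → p3) ∨ (((p1 ∨ p1) ∧ p2) ∨ (¬p5 ∧ p3)))):
    ((p4 → p3) ∨ (((p1 ∨ p1) ∧ p2) ∨ (¬p5 ∧ p3))): β-rule — branch into (p4 → p3)  //  (((p1 ∨ p1) ∧ p2) ∨ (¬p5 ∧ p3)).
      branch 2.1 (add (p4 → p3)):
        (p4 → p3): β-rule — branch into ¬p4  //  p3.
          branch 2.1.1 (add ¬p4):
            ○ open, literals {p4=0}.
          branch 2.1.2 (add p3):
            ○ open, literals {p3=1}.
      branch 2.2 (add (((p1 ∨ p1) ∧ p2) ∨ (¬p5 ∧ p3))):
        (((p1 ∨ p1) ∧ p2) ∨ (¬p5 ∧ p3)): β-rule — branch into ((p1 ∨ p1) ∧ p2)  //  (¬p5 ∧ p3).
          branch 2.2.1 (add ((p1 ∨ p1) ∧ p2)):
            ((p1 ∨ p1) ∧ p2): α-rule — add (p1 ∨ p1), p2.
            (p1 ∨ p1): β-rule — branch into p1  //  p1.
              branch 2.2.1.1 (add p1):
                ○ open, literals {p1=1, p2=1}.
              branch 2.2.1.2 (add p1):
                ○ open, literals {p1=1, p2=1}.
          branch 2.2.2 (add (¬p5 ∧ p3)):
            (¬p5 ∧ p3): α-rule — add ¬p5, p3.
            ○ open, literals {p3=1, p5=0}.
0 branches closed, 7 open.
Each open branch fixes some atoms; the unmentioned ones are free. Counting distinct full assignments: branch {p3=1, p4=1} (p1, p2, p5) contributes 8 new; branch {p2=0} (p1, p3, p4, p5) contributes 12 new; branch {p4=0} (p1, p2, p3, p5) contributes 8 new; branch {p3=1} (p1, p2, p4, p5) contributes 0 new; branch {p1=1, p2=1} (p3, p4, p5) contributes 2 new; branch {p1=1, p2=1} (p3, p4, p5) contributes 0 new; branch {p3=1, p5=0} (p1, p2, p4) contributes 0 new. Total: 30.

30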